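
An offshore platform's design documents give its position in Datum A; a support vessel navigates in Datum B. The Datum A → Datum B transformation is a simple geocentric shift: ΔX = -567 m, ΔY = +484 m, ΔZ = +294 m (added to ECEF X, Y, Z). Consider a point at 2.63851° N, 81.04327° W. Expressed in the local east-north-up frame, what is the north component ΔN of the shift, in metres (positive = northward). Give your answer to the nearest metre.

ΔN = 320 m

At φ = 2.63851°, λ = -81.04327°: sin φ = 0.046034, cos φ = 0.998940, sin λ = -0.987806, cos λ = 0.155689.
ΔN = −sin φ cos λ·ΔX − sin φ sin λ·ΔY + cos φ·ΔZ = −(0.046034)(0.155689)(-567) − (0.046034)(-0.987806)(484) + (0.998940)(294) = 319.76 m.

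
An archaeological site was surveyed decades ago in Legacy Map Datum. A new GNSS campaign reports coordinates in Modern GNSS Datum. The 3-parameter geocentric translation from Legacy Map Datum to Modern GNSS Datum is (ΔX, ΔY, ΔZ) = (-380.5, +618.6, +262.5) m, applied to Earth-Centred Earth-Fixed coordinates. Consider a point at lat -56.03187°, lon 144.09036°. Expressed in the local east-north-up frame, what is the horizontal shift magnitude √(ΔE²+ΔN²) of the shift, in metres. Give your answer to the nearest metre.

At φ = -56.03187°, λ = 144.09036°: sin φ = -0.829348, cos φ = 0.558732, sin λ = 0.586509, cos λ = -0.809943.
ΔE = −sin λ·ΔX + cos λ·ΔY = −(0.586509)·(-380.5) + (-0.809943)·(618.6) = -277.86 m.
ΔN = −sin φ cos λ·ΔX − sin φ sin λ·ΔY + cos φ·ΔZ = −(-0.829348)(-0.809943)(-380.5) − (-0.829348)(0.586509)(618.6) + (0.558732)(262.5) = 703.16 m.
Horizontal magnitude = √(ΔE² + ΔN²) = √((-277.86)² + 703.16²) = 756.07 m.

756 m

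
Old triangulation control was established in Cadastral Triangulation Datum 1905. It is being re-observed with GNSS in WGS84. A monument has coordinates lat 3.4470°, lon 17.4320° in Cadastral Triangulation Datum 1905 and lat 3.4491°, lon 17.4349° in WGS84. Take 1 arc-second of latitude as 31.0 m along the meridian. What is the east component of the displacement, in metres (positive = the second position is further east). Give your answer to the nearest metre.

ΔE = 323 m

Δφ = 3.4491° − 3.4470° = +0.0021°; Δλ = 17.4349° − 17.4320° = +0.0029°.
1° of latitude = 3600 × 31.00 = 111600 m.
ΔN = Δφ × 111600 = 234.4 m; ΔE = Δλ × 111600 × cos(3.4470°) = +0.0029 × 111600 × 0.998191 = 323.1 m.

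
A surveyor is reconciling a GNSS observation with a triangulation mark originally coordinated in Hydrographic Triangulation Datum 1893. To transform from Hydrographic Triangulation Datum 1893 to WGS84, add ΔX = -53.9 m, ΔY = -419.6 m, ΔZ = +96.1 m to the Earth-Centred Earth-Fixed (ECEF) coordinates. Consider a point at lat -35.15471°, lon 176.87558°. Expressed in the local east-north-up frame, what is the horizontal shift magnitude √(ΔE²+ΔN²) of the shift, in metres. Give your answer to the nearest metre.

At φ = -35.15471°, λ = 176.87558°: sin φ = -0.575786, cos φ = 0.817600, sin λ = 0.054504, cos λ = -0.998514.
ΔE = −sin λ·ΔX + cos λ·ΔY = −(0.054504)·(-53.9) + (-0.998514)·(-419.6) = 421.91 m.
ΔN = −sin φ cos λ·ΔX − sin φ sin λ·ΔY + cos φ·ΔZ = −(-0.575786)(-0.998514)(-53.9) − (-0.575786)(0.054504)(-419.6) + (0.817600)(96.1) = 96.39 m.
Horizontal magnitude = √(ΔE² + ΔN²) = √(421.91² + 96.39²) = 432.79 m.

433 m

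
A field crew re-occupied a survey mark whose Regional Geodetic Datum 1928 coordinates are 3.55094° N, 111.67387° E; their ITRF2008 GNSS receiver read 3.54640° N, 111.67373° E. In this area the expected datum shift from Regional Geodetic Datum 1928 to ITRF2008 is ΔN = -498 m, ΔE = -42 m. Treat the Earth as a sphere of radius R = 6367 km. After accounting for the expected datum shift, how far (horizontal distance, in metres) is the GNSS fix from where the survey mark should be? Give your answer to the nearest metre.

27 m

Observed coordinate differences: Δφ = -0.00454°, Δλ = -0.00014°.
Converting to metres (1° lat = 111125 m, cos φ = 0.998080): observed ΔN = -504.5 m, observed ΔE = -15.5 m.
Subtracting the expected shift leaves a residual of -504.5 − (-498) = -6.5 m north and -15.5 − (-42) = 26.5 m east.
Residual distance = √((-6.5)² + 26.5²) = 27.3 m.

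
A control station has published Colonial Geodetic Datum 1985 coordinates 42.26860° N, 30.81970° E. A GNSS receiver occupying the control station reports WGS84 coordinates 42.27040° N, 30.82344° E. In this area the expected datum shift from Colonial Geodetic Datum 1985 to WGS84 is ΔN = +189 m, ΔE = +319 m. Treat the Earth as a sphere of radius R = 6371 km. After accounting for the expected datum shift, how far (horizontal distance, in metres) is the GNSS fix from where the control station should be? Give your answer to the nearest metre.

16 m

Observed coordinate differences: Δφ = +0.00180°, Δλ = +0.00374°.
Converting to metres (1° lat = 111195 m, cos φ = 0.740000): observed ΔN = 200.2 m, observed ΔE = 307.7 m.
Subtracting the expected shift leaves a residual of 200.2 − (189) = 11.2 m north and 307.7 − (319) = -11.3 m east.
Residual distance = √(11.2² + (-11.3)²) = 15.8 m.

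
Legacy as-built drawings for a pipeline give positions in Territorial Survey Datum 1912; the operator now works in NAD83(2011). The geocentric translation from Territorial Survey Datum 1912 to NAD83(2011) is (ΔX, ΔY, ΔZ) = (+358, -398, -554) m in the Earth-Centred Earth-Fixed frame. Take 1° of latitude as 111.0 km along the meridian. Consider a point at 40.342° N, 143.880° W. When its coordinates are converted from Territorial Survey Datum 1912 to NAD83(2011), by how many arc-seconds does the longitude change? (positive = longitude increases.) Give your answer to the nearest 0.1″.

Δλ = 22.7″

sin φ = 0.647349, cos φ = 0.762194, sin λ = -0.589478, cos λ = -0.807784.
East component: ΔE = −sin λ·ΔX + cos λ·ΔY = −(-0.589478)(358) + (-0.807784)(-398) = 532.53 m.
1° of latitude spans 111000 m; at latitude φ, 1° of longitude spans that × cos φ = 84603.5 m, so Δλ = 532.53 / 84603.5 × 3600 = 22.660″.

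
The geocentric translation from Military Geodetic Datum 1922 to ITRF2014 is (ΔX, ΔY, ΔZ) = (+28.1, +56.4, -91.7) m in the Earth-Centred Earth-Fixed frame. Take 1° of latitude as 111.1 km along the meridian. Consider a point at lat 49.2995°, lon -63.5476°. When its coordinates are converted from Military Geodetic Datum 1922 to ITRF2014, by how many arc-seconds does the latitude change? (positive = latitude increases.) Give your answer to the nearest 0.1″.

sin φ = 0.758129, cos φ = 0.652105, sin λ = -0.895305, cos λ = 0.445454.
North component: ΔN = −sin φ cos λ·ΔX − sin φ sin λ·ΔY + cos φ·ΔZ = −(0.758129)(0.445454)(28.1) − (0.758129)(-0.895305)(56.4) + (0.652105)(-91.7) = -31.01 m.
1° of latitude spans 111100 m, so Δφ = -31.01 / 111100 × 3600 = -1.005″.

Δφ = -1.0″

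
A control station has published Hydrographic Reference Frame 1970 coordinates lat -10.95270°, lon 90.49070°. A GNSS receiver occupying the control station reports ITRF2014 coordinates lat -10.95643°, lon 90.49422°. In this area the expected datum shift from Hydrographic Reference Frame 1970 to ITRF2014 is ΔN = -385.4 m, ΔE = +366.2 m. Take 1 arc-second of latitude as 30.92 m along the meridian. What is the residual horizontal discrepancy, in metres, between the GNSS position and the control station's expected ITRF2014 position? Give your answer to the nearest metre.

35 m

Observed coordinate differences: Δφ = -0.00373°, Δλ = +0.00352°.
Converting to metres (1° lat = 111312 m, cos φ = 0.981784): observed ΔN = -415.2 m, observed ΔE = 384.7 m.
Subtracting the expected shift leaves a residual of -415.2 − (-385.4) = -29.8 m north and 384.7 − (366.2) = 18.5 m east.
Residual distance = √((-29.8)² + 18.5²) = 35.1 m.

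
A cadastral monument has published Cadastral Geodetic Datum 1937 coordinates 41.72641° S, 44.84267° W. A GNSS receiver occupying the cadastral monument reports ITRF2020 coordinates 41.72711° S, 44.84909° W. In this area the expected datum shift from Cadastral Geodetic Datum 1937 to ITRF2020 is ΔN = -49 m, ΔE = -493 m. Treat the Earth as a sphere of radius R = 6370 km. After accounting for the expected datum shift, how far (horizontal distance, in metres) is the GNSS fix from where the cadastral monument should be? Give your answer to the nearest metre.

Observed coordinate differences: Δφ = -0.00070°, Δλ = -0.00642°.
Converting to metres (1° lat = 111177 m, cos φ = 0.746331): observed ΔN = -77.8 m, observed ΔE = -532.7 m.
Subtracting the expected shift leaves a residual of -77.8 − (-49) = -28.8 m north and -532.7 − (-493) = -39.7 m east.
Residual distance = √((-28.8)² + (-39.7)²) = 49.1 m.

49 m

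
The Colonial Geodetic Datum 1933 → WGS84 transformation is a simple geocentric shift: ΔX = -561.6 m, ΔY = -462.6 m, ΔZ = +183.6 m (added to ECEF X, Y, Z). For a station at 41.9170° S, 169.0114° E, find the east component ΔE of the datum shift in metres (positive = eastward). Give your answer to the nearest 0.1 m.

ΔE = 561.2 m

At φ = -41.9170°, λ = 169.0114°: sin φ = -0.668053, cos φ = 0.744113, sin λ = 0.190614, cos λ = -0.981665.
ΔE = −sin λ·ΔX + cos λ·ΔY = −(0.190614)·(-561.6) + (-0.981665)·(-462.6) = 561.17 m.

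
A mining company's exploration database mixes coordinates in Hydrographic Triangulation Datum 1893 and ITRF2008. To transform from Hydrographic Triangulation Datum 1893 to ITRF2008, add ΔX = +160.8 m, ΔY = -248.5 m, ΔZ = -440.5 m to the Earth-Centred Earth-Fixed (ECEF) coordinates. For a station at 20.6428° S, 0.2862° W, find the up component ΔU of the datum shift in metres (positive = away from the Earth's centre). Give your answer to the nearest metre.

ΔU = 307 m

At φ = -20.6428°, λ = -0.2862°: sin φ = -0.352541, cos φ = 0.935796, sin λ = -0.004995, cos λ = 0.999988.
ΔU = cos φ cos λ·ΔX + cos φ sin λ·ΔY + sin φ·ΔZ = (0.935796)(0.999988)(160.8) + (0.935796)(-0.004995)(-248.5) + (-0.352541)(-440.5) = 306.93 m.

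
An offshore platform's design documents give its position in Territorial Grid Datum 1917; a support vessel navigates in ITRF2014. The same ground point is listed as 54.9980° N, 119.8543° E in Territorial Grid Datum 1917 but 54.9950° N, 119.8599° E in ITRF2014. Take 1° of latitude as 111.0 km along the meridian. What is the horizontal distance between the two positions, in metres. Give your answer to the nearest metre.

488 m

Δφ = 54.9950° − 54.9980° = -0.0030°; Δλ = 119.8599° − 119.8543° = +0.0056°.
ΔN = Δφ × 111000 = -333.0 m; ΔE = Δλ × 111000 × cos(54.9980°) = +0.0056 × 111000 × 0.573605 = 356.6 m.
Distance = √(ΔE² + ΔN²) = √(356.6² + (-333.0)²) = 487.9 m.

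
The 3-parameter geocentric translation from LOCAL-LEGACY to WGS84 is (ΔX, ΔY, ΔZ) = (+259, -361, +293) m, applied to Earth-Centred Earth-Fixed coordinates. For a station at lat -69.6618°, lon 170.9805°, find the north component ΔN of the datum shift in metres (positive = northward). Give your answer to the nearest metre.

At φ = -69.6618°, λ = 170.9805°: sin φ = -0.937657, cos φ = 0.347561, sin λ = 0.156771, cos λ = -0.987635.
ΔN = −sin φ cos λ·ΔX − sin φ sin λ·ΔY + cos φ·ΔZ = −(-0.937657)(-0.987635)(259) − (-0.937657)(0.156771)(-361) + (0.347561)(293) = -191.08 m.

ΔN = -191 m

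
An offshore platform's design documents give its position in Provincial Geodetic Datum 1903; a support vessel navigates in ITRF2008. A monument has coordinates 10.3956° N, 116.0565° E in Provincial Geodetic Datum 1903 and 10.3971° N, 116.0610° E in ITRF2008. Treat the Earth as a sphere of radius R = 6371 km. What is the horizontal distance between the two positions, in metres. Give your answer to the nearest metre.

520 m

Δφ = 10.3971° − 10.3956° = +0.0015°; Δλ = 116.0610° − 116.0565° = +0.0045°.
1° along a meridian = πR/180 = 111195 m.
ΔN = Δφ × 111195 = 166.8 m; ΔE = Δλ × 111195 × cos(10.3956°) = +0.0045 × 111195 × 0.983585 = 492.2 m.
Distance = √(ΔE² + ΔN²) = √(492.2² + 166.8²) = 519.7 m.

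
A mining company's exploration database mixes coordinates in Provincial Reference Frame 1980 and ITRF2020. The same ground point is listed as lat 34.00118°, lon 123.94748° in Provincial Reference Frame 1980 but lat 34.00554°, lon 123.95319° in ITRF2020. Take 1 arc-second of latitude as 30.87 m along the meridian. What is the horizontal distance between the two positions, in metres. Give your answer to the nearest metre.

Δφ = 34.00554° − 34.00118° = +0.00436°; Δλ = 123.95319° − 123.94748° = +0.00571°.
1° of latitude = 3600 × 30.87 = 111132 m.
ΔN = Δφ × 111132 = 484.5 m; ΔE = Δλ × 111132 × cos(34.00118°) = +0.00571 × 111132 × 0.829026 = 526.1 m.
Distance = √(ΔE² + ΔN²) = √(526.1² + 484.5²) = 715.2 m.

715 m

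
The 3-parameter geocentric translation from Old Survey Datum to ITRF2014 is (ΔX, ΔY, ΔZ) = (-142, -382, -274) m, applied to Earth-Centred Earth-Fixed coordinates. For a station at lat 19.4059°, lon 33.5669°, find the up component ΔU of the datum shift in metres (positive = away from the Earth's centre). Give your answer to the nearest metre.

ΔU = -402 m

At φ = 19.4059°, λ = 33.5669°: sin φ = 0.332258, cos φ = 0.943188, sin λ = 0.552910, cos λ = 0.833241.
ΔU = cos φ cos λ·ΔX + cos φ sin λ·ΔY + sin φ·ΔZ = (0.943188)(0.833241)(-142) + (0.943188)(0.552910)(-382) + (0.332258)(-274) = -401.85 m.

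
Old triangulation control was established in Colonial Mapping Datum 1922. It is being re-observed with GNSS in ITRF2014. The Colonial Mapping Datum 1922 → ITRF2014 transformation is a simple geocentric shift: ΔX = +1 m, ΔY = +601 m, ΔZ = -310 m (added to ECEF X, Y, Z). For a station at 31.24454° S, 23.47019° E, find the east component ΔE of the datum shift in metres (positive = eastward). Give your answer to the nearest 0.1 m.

At φ = -31.24454°, λ = 23.47019°: sin φ = -0.518692, cos φ = 0.854961, sin λ = 0.398272, cos λ = 0.917267.
ΔE = −sin λ·ΔX + cos λ·ΔY = −(0.398272)·(1) + (0.917267)·(601) = 550.88 m.

ΔE = 550.9 m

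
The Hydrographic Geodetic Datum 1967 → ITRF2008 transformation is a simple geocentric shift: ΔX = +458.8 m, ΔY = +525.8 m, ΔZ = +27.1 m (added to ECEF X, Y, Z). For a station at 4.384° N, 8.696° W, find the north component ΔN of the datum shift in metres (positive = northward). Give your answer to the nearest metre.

The local north axis is (−sin φ cos λ, −sin φ sin λ, cos φ), giving ΔN = -34.668 + 6.077 + 27.021 = -1.57 m.

ΔN = -2 m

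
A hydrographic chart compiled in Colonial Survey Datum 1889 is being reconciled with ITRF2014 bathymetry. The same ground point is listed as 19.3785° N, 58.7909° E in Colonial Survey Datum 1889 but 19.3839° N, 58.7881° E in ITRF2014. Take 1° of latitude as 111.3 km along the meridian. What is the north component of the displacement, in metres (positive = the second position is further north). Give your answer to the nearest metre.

Δφ = 19.3839° − 19.3785° = +0.0054°; Δλ = 58.7881° − 58.7909° = -0.0028°.
ΔN = Δφ × 111300 = 601.0 m; ΔE = Δλ × 111300 × cos(19.3785°) = -0.0028 × 111300 × 0.943347 = -294.0 m.

ΔN = 601 m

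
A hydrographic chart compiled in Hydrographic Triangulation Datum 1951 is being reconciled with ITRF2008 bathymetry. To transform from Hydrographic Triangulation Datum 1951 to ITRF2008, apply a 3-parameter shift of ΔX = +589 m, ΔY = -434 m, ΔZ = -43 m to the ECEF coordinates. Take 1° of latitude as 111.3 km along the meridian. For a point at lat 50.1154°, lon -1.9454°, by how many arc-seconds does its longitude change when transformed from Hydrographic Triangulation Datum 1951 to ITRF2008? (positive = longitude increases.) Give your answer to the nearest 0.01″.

Δλ = -20.87″

sin φ = 0.767338, cos φ = 0.641243, sin λ = -0.033947, cos λ = 0.999424.
East component: ΔE = −sin λ·ΔX + cos λ·ΔY = −(-0.033947)(589) + (0.999424)(-434) = -413.76 m.
1° of latitude spans 111300 m; at latitude φ, 1° of longitude spans that × cos φ = 71370.4 m, so Δλ = -413.76 / 71370.4 × 3600 = -20.870″.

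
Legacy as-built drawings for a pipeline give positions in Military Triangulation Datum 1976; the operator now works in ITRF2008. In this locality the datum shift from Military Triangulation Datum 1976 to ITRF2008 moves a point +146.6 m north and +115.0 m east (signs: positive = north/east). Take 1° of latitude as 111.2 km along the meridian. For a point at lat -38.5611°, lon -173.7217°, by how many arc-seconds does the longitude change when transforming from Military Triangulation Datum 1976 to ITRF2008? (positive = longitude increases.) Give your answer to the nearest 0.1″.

At latitude -38.5611°, cos φ = 0.781944.
1° of longitude at this latitude = 111.2 × cos φ = 86.95 km, so Δλ = 115.0 / 86952.2 = 0.0013226° = 4.761″.

Δλ = 4.8″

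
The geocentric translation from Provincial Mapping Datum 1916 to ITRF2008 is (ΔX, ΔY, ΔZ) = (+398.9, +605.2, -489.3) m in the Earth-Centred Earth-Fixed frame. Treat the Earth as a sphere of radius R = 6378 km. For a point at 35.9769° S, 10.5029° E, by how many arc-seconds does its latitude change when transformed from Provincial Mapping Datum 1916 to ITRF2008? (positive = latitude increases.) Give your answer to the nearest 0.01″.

sin φ = -0.587459, cos φ = 0.809254, sin λ = 0.182285, cos λ = 0.983246.
North component: ΔN = −sin φ cos λ·ΔX − sin φ sin λ·ΔY + cos φ·ΔZ = −(-0.587459)(0.983246)(398.9) − (-0.587459)(0.182285)(605.2) + (0.809254)(-489.3) = -100.75 m.
1° of latitude spans πR/180 = 111317 m, so Δφ = -100.75 / 111317 × 3600 = -3.258″.

Δφ = -3.26″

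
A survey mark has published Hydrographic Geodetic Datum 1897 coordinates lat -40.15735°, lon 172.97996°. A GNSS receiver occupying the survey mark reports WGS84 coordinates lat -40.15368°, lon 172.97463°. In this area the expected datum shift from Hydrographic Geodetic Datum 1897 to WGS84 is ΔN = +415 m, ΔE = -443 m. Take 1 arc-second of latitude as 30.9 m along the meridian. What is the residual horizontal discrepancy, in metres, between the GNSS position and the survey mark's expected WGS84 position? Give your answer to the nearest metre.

Observed coordinate differences: Δφ = +0.00367°, Δλ = -0.00533°.
Converting to metres (1° lat = 111240 m, cos φ = 0.764276): observed ΔN = 408.3 m, observed ΔE = -453.1 m.
Subtracting the expected shift leaves a residual of 408.3 − (415) = -6.7 m north and -453.1 − (-443) = -10.1 m east.
Residual distance = √((-6.7)² + (-10.1)²) = 12.2 m.

12 m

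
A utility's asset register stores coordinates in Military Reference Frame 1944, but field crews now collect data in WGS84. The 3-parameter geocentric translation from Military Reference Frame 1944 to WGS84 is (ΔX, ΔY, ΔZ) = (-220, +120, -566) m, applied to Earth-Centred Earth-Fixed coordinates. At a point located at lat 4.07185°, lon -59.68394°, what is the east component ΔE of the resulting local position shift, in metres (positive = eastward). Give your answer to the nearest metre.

The local east axis at (φ, λ) is (−sin λ, cos λ, 0), so ΔE = −sin(-59.68394°)·(-220) + cos(-59.68394°)·120 = -129.34 m.

ΔE = -129 m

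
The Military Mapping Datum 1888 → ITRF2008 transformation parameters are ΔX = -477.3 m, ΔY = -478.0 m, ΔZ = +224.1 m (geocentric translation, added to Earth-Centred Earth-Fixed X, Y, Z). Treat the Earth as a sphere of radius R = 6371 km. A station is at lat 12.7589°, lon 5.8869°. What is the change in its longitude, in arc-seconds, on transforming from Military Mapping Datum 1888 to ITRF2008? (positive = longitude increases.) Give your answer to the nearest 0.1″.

sin φ = 0.220849, cos φ = 0.975308, sin λ = 0.102565, cos λ = 0.994726.
East component: ΔE = −sin λ·ΔX + cos λ·ΔY = −(0.102565)(-477.3) + (0.994726)(-478.0) = -426.52 m.
1° of latitude spans πR/180 = 111195 m; at latitude φ, 1° of longitude spans that × cos φ = 108449.3 m, so Δλ = -426.52 / 108449.3 × 3600 = -14.159″.

Δλ = -14.2″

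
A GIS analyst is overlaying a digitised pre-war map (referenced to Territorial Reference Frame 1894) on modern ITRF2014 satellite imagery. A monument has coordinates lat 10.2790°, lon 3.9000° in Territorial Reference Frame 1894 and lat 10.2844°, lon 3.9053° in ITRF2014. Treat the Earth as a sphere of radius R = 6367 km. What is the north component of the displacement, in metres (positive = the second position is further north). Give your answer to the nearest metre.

Δφ = 10.2844° − 10.2790° = +0.0054°; Δλ = 3.9053° − 3.9000° = +0.0053°.
1° along a meridian = πR/180 = 111125 m.
ΔN = Δφ × 111125 = 600.1 m; ΔE = Δλ × 111125 × cos(10.2790°) = +0.0053 × 111125 × 0.983951 = 579.5 m.

ΔN = 600 m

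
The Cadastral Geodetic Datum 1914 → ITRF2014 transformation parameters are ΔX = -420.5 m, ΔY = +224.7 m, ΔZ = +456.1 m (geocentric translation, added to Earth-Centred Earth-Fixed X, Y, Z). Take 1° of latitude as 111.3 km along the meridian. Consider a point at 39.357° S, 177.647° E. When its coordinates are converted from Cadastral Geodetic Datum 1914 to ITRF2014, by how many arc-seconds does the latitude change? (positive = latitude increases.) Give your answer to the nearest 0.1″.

sin φ = -0.634150, cos φ = 0.773210, sin λ = 0.041056, cos λ = -0.999157.
North component: ΔN = −sin φ cos λ·ΔX − sin φ sin λ·ΔY + cos φ·ΔZ = −(-0.634150)(-0.999157)(-420.5) − (-0.634150)(0.041056)(224.7) + (0.773210)(456.1) = 624.95 m.
1° of latitude spans 111300 m, so Δφ = 624.95 / 111300 × 3600 = 20.214″.

Δφ = 20.2″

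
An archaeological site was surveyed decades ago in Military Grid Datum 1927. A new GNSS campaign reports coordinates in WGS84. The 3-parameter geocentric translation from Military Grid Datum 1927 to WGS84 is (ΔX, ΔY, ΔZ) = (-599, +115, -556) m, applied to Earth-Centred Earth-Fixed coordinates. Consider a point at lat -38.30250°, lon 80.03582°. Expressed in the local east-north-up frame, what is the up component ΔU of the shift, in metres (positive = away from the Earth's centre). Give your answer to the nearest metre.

ΔU = 352 m

At φ = -38.30250°, λ = 80.03582°: sin φ = -0.619813, cos φ = 0.784749, sin λ = 0.984916, cos λ = 0.173032.
ΔU = cos φ cos λ·ΔX + cos φ sin λ·ΔY + sin φ·ΔZ = (0.784749)(0.173032)(-599) + (0.784749)(0.984916)(115) + (-0.619813)(-556) = 352.16 m.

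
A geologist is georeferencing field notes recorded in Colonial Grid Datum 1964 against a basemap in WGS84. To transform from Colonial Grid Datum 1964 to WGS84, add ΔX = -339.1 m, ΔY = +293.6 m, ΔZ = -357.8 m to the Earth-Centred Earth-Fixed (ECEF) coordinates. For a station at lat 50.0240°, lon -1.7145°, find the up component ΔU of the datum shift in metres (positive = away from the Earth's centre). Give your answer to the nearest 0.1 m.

ΔU = -497.6 m

At φ = 50.0240°, λ = -1.7145°: sin φ = 0.766314, cos φ = 0.642467, sin λ = -0.029919, cos λ = 0.999552.
ΔU = cos φ cos λ·ΔX + cos φ sin λ·ΔY + sin φ·ΔZ = (0.642467)(0.999552)(-339.1) + (0.642467)(-0.029919)(293.6) + (0.766314)(-357.8) = -497.59 m.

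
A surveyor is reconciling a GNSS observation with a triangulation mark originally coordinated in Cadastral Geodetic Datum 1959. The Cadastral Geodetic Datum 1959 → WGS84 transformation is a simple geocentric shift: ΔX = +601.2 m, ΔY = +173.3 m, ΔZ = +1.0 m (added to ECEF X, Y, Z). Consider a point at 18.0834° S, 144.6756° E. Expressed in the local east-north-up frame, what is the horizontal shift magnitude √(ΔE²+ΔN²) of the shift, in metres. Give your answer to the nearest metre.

504 m

The local east axis at (φ, λ) is (−sin λ, cos λ, 0), so ΔE = −sin(144.6756°)·601.2 + cos(144.6756°)·173.3 = -489.01 m.
The local north axis is (−sin φ cos λ, −sin φ sin λ, cos φ), giving ΔN = -152.256 + 31.103 + 0.951 = -120.20 m.
Horizontal magnitude = √(ΔE² + ΔN²) = √((-489.01)² + (-120.20)²) = 503.57 m.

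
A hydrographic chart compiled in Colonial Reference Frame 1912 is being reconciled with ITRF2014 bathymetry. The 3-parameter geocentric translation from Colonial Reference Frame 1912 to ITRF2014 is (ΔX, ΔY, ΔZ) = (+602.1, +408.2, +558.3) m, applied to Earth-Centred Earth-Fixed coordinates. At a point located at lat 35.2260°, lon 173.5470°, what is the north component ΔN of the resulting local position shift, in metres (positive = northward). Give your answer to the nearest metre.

ΔN = 775 m

The local north axis is (−sin φ cos λ, −sin φ sin λ, cos φ), giving ΔN = 345.093 − 26.462 + 456.066 = 774.70 m.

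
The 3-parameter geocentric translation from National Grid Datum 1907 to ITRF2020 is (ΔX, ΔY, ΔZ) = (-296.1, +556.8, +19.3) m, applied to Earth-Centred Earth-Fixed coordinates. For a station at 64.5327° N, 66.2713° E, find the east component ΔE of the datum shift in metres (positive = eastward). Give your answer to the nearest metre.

At φ = 64.5327°, λ = 66.2713°: sin φ = 0.902831, cos φ = 0.429996, sin λ = 0.915461, cos λ = 0.402406.
ΔE = −sin λ·ΔX + cos λ·ΔY = −(0.915461)·(-296.1) + (0.402406)·(556.8) = 495.13 m.

ΔE = 495 m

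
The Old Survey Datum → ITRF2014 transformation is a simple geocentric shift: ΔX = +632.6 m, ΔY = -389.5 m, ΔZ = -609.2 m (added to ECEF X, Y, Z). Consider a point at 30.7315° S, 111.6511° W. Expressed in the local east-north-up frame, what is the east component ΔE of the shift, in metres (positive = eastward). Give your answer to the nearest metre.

ΔE = 732 m

At φ = -30.7315°, λ = -111.6511°: sin φ = -0.511016, cos φ = 0.859571, sin λ = -0.929448, cos λ = -0.368954.
ΔE = −sin λ·ΔX + cos λ·ΔY = −(-0.929448)·(632.6) + (-0.368954)·(-389.5) = 731.68 m.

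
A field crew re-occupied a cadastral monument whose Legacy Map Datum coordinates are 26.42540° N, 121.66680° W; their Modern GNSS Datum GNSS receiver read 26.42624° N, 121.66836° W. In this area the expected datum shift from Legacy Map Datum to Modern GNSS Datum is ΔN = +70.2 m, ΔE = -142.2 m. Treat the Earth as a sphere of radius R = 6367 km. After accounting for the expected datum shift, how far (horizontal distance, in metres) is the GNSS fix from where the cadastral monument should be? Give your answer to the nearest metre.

Observed coordinate differences: Δφ = +0.00084°, Δλ = -0.00156°.
Converting to metres (1° lat = 111125 m, cos φ = 0.895515): observed ΔN = 93.3 m, observed ΔE = -155.2 m.
Subtracting the expected shift leaves a residual of 93.3 − (70.2) = 23.1 m north and -155.2 − (-142.2) = -13.0 m east.
Residual distance = √(23.1² + (-13.0)²) = 26.6 m.

27 m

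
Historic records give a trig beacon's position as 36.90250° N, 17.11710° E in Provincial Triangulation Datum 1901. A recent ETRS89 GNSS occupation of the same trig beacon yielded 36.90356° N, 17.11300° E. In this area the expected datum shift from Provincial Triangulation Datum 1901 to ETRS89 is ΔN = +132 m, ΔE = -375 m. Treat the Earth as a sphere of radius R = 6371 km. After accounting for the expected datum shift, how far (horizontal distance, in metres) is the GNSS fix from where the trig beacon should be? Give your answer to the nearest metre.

Observed coordinate differences: Δφ = +0.00106°, Δλ = -0.00410°.
Converting to metres (1° lat = 111195 m, cos φ = 0.799658): observed ΔN = 117.9 m, observed ΔE = -364.6 m.
Subtracting the expected shift leaves a residual of 117.9 − (132) = -14.1 m north and -364.6 − (-375) = 10.4 m east.
Residual distance = √((-14.1)² + 10.4²) = 17.6 m.

18 m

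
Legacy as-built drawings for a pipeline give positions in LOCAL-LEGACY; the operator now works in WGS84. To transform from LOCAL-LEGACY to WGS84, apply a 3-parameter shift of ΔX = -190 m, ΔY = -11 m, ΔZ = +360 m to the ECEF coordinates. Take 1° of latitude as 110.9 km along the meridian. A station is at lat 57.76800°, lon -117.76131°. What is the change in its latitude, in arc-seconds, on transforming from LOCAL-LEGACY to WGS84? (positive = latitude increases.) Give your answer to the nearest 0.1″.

Δφ = 3.5″

sin φ = 0.845895, cos φ = 0.533349, sin λ = -0.884896, cos λ = -0.465789.
North component: ΔN = −sin φ cos λ·ΔX − sin φ sin λ·ΔY + cos φ·ΔZ = −(0.845895)(-0.465789)(-190) − (0.845895)(-0.884896)(-11) + (0.533349)(360) = 108.91 m.
1° of latitude spans 110900 m, so Δφ = 108.91 / 110900 × 3600 = 3.535″.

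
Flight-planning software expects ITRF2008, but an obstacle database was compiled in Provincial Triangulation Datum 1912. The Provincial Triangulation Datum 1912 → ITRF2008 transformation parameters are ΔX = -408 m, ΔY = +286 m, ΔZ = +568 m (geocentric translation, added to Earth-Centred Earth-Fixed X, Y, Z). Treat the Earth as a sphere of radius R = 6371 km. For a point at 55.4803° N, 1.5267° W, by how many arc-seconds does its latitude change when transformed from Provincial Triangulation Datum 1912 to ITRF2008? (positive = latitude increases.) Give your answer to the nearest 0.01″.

Δφ = 21.50″

sin φ = 0.823931, cos φ = 0.566690, sin λ = -0.026643, cos λ = 0.999645.
North component: ΔN = −sin φ cos λ·ΔX − sin φ sin λ·ΔY + cos φ·ΔZ = −(0.823931)(0.999645)(-408) − (0.823931)(-0.026643)(286) + (0.566690)(568) = 664.20 m.
1° of latitude spans πR/180 = 111195 m, so Δφ = 664.20 / 111195 × 3600 = 21.504″.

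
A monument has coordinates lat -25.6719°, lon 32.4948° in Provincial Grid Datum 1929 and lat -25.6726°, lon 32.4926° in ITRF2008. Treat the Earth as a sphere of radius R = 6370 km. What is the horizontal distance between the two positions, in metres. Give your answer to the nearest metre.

234 m

Δφ = -25.6726° − -25.6719° = -0.0007°; Δλ = 32.4926° − 32.4948° = -0.0022°.
1° along a meridian = πR/180 = 111177 m.
ΔN = Δφ × 111177 = -77.8 m; ΔE = Δλ × 111177 × cos(-25.6719°) = -0.0022 × 111177 × 0.901290 = -220.4 m.
Distance = √(ΔE² + ΔN²) = √((-220.4)² + (-77.8)²) = 233.8 m.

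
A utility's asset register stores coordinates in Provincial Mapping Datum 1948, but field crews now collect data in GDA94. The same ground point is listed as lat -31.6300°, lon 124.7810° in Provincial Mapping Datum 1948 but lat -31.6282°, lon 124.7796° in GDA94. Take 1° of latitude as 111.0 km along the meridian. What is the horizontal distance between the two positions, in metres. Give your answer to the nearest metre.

Δφ = -31.6282° − -31.6300° = +0.0018°; Δλ = 124.7796° − 124.7810° = -0.0014°.
ΔN = Δφ × 111000 = 199.8 m; ΔE = Δλ × 111000 × cos(-31.6300°) = -0.0014 × 111000 × 0.851452 = -132.3 m.
Distance = √(ΔE² + ΔN²) = √((-132.3)² + 199.8²) = 239.6 m.

240 m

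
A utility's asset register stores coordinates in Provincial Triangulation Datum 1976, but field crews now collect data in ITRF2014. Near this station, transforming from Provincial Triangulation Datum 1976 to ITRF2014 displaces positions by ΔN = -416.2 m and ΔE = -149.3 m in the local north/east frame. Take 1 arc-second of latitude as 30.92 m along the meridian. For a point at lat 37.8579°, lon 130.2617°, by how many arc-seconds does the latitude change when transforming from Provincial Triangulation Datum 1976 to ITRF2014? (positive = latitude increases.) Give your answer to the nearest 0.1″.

1″ of latitude = 30.92 m, so Δφ = -416.2 / 30.92 = -13.461″.

Δφ = -13.5″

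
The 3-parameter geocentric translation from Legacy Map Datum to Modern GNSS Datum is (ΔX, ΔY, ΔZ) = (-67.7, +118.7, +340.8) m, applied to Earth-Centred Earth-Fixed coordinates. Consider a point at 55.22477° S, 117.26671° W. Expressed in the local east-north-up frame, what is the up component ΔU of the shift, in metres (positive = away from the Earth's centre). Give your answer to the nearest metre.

ΔU = -322 m

The local up (radial) axis is (cos φ cos λ, cos φ sin λ, sin φ), giving ΔU = 17.690 − 60.179 − 279.932 = -322.42 m.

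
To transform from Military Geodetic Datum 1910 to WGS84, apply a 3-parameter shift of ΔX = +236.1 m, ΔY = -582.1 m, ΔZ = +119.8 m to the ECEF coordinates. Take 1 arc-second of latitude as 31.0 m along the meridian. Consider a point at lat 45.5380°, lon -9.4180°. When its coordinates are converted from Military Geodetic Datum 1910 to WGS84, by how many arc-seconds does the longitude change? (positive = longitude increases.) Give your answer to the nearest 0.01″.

sin φ = 0.713715, cos φ = 0.700436, sin λ = -0.163636, cos λ = 0.986521.
East component: ΔE = −sin λ·ΔX + cos λ·ΔY = −(-0.163636)(236.1) + (0.986521)(-582.1) = -535.62 m.
1° of latitude spans 3600 × 31.00 = 111600 m; at latitude φ, 1° of longitude spans that × cos φ = 78168.7 m, so Δλ = -535.62 / 78168.7 × 3600 = -24.668″.

Δλ = -24.67″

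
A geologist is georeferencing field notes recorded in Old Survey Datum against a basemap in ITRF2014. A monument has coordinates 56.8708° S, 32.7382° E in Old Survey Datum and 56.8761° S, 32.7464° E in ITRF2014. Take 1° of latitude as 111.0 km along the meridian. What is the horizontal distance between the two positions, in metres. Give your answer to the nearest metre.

770 m

Δφ = -56.8761° − -56.8708° = -0.0053°; Δλ = 32.7464° − 32.7382° = +0.0082°.
ΔN = Δφ × 111000 = -588.3 m; ΔE = Δλ × 111000 × cos(-56.8708°) = +0.0082 × 111000 × 0.546529 = 497.5 m.
Distance = √(ΔE² + ΔN²) = √(497.5² + (-588.3)²) = 770.4 m.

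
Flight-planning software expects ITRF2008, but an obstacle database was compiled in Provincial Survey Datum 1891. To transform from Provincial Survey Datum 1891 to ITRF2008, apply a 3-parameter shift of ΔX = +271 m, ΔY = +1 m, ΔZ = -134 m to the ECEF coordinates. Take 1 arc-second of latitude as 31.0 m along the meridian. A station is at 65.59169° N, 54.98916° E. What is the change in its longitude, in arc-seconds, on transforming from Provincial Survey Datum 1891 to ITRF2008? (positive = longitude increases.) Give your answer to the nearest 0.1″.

sin φ = 0.910624, cos φ = 0.413237, sin λ = 0.819044, cos λ = 0.573731.
East component: ΔE = −sin λ·ΔX + cos λ·ΔY = −(0.819044)(271) + (0.573731)(1) = -221.39 m.
1° of latitude spans 3600 × 31.00 = 111600 m; at latitude φ, 1° of longitude spans that × cos φ = 46117.2 m, so Δλ = -221.39 / 46117.2 × 3600 = -17.282″.

Δλ = -17.3″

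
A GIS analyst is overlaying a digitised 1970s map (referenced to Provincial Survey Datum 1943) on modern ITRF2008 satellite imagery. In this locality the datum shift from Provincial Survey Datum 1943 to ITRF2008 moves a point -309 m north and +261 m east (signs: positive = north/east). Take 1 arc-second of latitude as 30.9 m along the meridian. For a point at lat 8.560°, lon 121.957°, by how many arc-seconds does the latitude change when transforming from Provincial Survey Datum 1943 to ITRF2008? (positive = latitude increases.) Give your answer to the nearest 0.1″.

Δφ = -10.0″

1″ of latitude = 30.90 m, so Δφ = -309.0 / 30.90 = -10.000″.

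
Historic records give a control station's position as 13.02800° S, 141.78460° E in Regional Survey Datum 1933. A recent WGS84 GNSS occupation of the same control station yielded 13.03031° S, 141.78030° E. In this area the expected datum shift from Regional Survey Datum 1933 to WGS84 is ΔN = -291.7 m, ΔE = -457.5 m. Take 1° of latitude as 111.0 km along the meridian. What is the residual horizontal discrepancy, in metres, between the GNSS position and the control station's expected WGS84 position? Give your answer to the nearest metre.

36 m

Observed coordinate differences: Δφ = -0.00231°, Δλ = -0.00430°.
Converting to metres (1° lat = 111000 m, cos φ = 0.974260): observed ΔN = -256.4 m, observed ΔE = -465.0 m.
Subtracting the expected shift leaves a residual of -256.4 − (-291.7) = 35.3 m north and -465.0 − (-457.5) = -7.5 m east.
Residual distance = √(35.3² + (-7.5)²) = 36.1 m.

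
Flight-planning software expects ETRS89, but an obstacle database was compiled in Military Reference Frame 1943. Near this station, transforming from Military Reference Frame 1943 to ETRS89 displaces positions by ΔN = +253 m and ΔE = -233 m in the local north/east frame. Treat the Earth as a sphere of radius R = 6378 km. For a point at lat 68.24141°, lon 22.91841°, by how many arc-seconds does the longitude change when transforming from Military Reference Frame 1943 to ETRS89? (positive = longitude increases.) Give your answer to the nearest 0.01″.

At latitude 68.24141°, cos φ = 0.370697.
One radian of longitude at latitude φ spans R cos φ, so Δλ = ΔE / (R cos φ) = -233.0 / (6378000 × 0.370697) = -9.8549e-05 rad = -20.327″.

Δλ = -20.33″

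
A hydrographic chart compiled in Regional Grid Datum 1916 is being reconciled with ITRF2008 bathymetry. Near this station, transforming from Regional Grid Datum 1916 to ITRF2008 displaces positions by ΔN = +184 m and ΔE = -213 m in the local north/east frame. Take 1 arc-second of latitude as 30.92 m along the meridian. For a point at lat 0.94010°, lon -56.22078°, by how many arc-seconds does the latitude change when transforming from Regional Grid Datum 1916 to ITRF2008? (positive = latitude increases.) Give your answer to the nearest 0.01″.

Δφ = 5.95″

1″ of latitude = 30.92 m, so Δφ = 184.0 / 30.92 = 5.951″.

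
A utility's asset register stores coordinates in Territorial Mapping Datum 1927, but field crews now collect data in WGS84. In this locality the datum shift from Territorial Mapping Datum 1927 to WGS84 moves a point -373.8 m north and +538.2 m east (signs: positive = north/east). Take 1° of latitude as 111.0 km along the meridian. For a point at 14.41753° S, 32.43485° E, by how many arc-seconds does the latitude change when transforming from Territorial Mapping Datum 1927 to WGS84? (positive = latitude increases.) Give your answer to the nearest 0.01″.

Δφ = -12.12″

1° of latitude = 111.0 km, so Δφ = -373.8 / 111000 = -0.0033676° = -12.123″.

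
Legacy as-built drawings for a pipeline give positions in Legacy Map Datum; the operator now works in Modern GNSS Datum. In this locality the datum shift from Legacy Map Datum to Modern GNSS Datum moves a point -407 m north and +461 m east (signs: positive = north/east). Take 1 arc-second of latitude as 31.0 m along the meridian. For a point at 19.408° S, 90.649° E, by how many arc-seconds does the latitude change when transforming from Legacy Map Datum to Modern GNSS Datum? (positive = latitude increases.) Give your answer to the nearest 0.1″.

Δφ = -13.1″

1″ of latitude = 31.00 m, so Δφ = -407.0 / 31.00 = -13.129″.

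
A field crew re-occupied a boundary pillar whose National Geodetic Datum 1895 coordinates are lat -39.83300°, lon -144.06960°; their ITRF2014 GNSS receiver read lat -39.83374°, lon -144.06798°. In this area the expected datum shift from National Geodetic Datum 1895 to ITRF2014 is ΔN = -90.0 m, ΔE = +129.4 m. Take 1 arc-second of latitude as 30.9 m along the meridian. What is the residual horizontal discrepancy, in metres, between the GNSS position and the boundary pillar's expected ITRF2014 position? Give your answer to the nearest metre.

Observed coordinate differences: Δφ = -0.00074°, Δλ = +0.00162°.
Converting to metres (1° lat = 111240 m, cos φ = 0.767915): observed ΔN = -82.3 m, observed ΔE = 138.4 m.
Subtracting the expected shift leaves a residual of -82.3 − (-90.0) = 7.7 m north and 138.4 − (129.4) = 9.0 m east.
Residual distance = √(7.7² + 9.0²) = 11.8 m.

12 m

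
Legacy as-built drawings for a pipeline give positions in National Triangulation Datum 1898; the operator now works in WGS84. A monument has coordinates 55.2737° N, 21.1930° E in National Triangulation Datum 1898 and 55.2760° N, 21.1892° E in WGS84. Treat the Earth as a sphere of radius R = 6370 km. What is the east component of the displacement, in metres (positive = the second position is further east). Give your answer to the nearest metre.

ΔE = -241 m

Δφ = 55.2760° − 55.2737° = +0.0023°; Δλ = 21.1892° − 21.1930° = -0.0038°.
1° along a meridian = πR/180 = 111177 m.
ΔN = Δφ × 111177 = 255.7 m; ΔE = Δλ × 111177 × cos(55.2737°) = -0.0038 × 111177 × 0.569657 = -240.7 m.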